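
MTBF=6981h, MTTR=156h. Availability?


Availability = MTBF / (MTBF + MTTR)
Availability = 6981 / (6981 + 156)
Availability = 6981 / 7137
Availability = 97.8142%

97.8142%


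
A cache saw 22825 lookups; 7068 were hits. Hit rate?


Formula: hit rate = hits / (hits + misses) * 100
hit rate = 7068 / (7068 + 15757) * 100
hit rate = 7068 / 22825 * 100
hit rate = 30.97%

30.97%


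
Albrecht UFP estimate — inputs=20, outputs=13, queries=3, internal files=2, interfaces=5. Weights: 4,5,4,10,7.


UFP = EI*4 + EO*5 + EQ*4 + ILF*10 + EIF*7
UFP = 20*4 + 13*5 + 3*4 + 2*10 + 5*7
UFP = 80 + 65 + 12 + 20 + 35
UFP = 212

212


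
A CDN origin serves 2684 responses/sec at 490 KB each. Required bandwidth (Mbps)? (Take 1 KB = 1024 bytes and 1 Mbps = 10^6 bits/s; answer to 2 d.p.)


Formula: Mbps = payload_bytes * RPS * 8 / 1e6
Payload per request = 490 KB = 490 * 1024 = 501760 bytes
Total bytes/sec = 501760 * 2684 = 1346723840
Total bits/sec = 1346723840 * 8 = 10773790720
Mbps = 10773790720 / 1e6 = 10773.79

10773.79 Mbps


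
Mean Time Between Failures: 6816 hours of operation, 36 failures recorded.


Formula: MTBF = Total operating time / Number of failures
MTBF = 6816 / 36
MTBF = 189.33 hours

189.33 hours


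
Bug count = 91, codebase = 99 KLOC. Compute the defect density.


Defect density = defects / KLOC
Defect density = 91 / 99
Defect density = 0.919 defects/KLOC

0.919 defects/KLOC


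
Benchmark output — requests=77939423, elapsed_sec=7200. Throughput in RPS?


Formula: throughput = requests / seconds
throughput = 77939423 / 7200
throughput = 10824.92 requests/second

10824.92 requests/second


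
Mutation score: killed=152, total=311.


Mutation score = killed / total * 100
Mutation score = 152 / 311 * 100
Mutation score = 48.87%

48.87%


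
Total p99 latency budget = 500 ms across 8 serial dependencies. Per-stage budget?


Formula: per_stage = total_budget / stages
per_stage = 500 / 8
per_stage = 62.5 ms

62.5 ms


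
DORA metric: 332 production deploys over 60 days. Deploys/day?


Formula: deployments per day = releases / days
= 332 / 60
= 5.533 deploys/day
(equivalently, 38.73 deploys/week)

5.533 deploys/day


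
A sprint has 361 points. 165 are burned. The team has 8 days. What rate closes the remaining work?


Formula: Required rate = Remaining points / Days left
Remaining = 361 - 165 = 196 points
Required rate = 196 / 8 = 24.5 points/day

24.5 points/day


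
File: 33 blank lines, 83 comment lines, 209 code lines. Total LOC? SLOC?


Total LOC = blank + comment + code
Total LOC = 33 + 83 + 209 = 325
SLOC (source only) = code = 209

Total LOC: 325, SLOC: 209


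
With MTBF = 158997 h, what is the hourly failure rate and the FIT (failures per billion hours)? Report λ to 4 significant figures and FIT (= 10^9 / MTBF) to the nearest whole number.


Formula: λ = 1 / MTBF; FIT = λ × 1e9 = 1e9 / MTBF
λ = 1 / 158997 ≈ 6.289e-06 failures/hour
FIT = 1e9 / 158997 ≈ 6289 failures per 1e9 hours (nearest whole number)

λ = 6.289e-06 /h, FIT = 6289


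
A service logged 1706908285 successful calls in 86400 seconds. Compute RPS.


Formula: throughput = requests / seconds
throughput = 1706908285 / 86400
throughput = 19755.88 requests/second

19755.88 requests/second


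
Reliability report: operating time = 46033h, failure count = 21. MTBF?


Formula: MTBF = Total operating time / Number of failures
MTBF = 46033 / 21
MTBF = 2192.05 hours

2192.05 hours


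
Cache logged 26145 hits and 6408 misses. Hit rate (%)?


Formula: hit rate = hits / (hits + misses) * 100
hit rate = 26145 / (26145 + 6408) * 100
hit rate = 26145 / 32553 * 100
hit rate = 80.32%

80.32%


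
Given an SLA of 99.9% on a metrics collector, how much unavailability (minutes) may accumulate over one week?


Formula: allowed downtime = period * (100 - SLA) / 100
Period (week) = 10080 minutes
Unavailability fraction = (100 - 99.9) / 100
Allowed downtime = 10080 * (100 - 99.9) / 100
Allowed downtime = 10.08 minutes

10.08 minutes


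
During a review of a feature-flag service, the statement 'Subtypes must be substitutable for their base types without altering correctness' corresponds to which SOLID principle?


This describes the Liskov Substitution Principle (LSP)

Liskov Substitution Principle (LSP)


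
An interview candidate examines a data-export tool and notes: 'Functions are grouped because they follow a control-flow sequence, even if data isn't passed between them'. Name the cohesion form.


Reasoning: Grouped by order of execution within a routine, not by data flow
Type: Procedural cohesion

Procedural cohesion


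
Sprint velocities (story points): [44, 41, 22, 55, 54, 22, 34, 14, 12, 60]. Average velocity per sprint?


Formula: Avg velocity = Total points / Number of sprints
Points: [44, 41, 22, 55, 54, 22, 34, 14, 12, 60]
Sum = 44 + 41 + 22 + 55 + 54 + 22 + 34 + 14 + 12 + 60 = 358
Avg velocity = 358 / 10 = 35.8 points/sprint

35.8 points/sprint


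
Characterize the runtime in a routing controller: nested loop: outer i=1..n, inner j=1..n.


Reasoning: n iterations times n iterations
Complexity: O(n^2)

O(n^2)


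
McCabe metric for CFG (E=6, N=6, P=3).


Formula: V(G) = E - N + 2P
V(G) = 6 - 6 + 2*3
V(G) = 0 + 6
V(G) = 6

6


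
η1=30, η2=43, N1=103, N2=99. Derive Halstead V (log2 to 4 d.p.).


Formula: V = N * log2(η), where N = N1 + N2 and η = η1 + η2
η = 30 + 43 = 73
N = 103 + 99 = 202
log2(73) ≈ 6.1898
V = 202 * 6.1898 = 1250.34

1250.34


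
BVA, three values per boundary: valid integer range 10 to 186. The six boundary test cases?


Range: [10, 186]
Boundaries: just below min, min, min+1, max-1, max, just above max
Values: [9, 10, 11, 185, 186, 187]

[9, 10, 11, 185, 186, 187]


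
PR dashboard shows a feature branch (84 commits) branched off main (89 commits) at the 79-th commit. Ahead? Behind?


Common ancestor: commit #79
feature commits after divergence: 84 - 79 = 5
main commits after divergence: 89 - 79 = 10
feature is 5 commits ahead of main
main is 10 commits ahead of feature

feature ahead: 5, main ahead: 10


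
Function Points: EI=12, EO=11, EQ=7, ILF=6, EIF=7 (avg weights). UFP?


UFP = EI*4 + EO*5 + EQ*4 + ILF*10 + EIF*7
UFP = 12*4 + 11*5 + 7*4 + 6*10 + 7*7
UFP = 48 + 55 + 28 + 60 + 49
UFP = 240

240


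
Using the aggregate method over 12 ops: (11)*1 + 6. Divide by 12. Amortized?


Formula: Amortized cost = Total cost / Operations
Total cost = (11 * 1) + (1 * 6)
Total cost = 11 + 6 = 17
Amortized = 17 / 12 = 1.4167

1.4167


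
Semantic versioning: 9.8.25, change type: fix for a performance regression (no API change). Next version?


Current: 9.8.25
Change category: 'fix for a performance regression (no API change)' → patch bump
SemVer rule: patch bump → increment PATCH (MAJOR and MINOR unchanged)
New: 9.8.26

9.8.26


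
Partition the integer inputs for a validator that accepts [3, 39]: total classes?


Valid range: [3, 39]
Class 1: x < 3 — invalid
Class 2: 3 ≤ x ≤ 39 — valid
Class 3: x > 39 — invalid
Total equivalence classes: 3

3 equivalence classes


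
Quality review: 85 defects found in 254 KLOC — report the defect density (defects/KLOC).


Defect density = defects / KLOC
Defect density = 85 / 254
Defect density = 0.335 defects/KLOC

0.335 defects/KLOC


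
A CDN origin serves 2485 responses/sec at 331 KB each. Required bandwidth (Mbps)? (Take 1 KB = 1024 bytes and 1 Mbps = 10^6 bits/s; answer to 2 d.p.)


Formula: Mbps = payload_bytes * RPS * 8 / 1e6
Payload per request = 331 KB = 331 * 1024 = 338944 bytes
Total bytes/sec = 338944 * 2485 = 842275840
Total bits/sec = 842275840 * 8 = 6738206720
Mbps = 6738206720 / 1e6 = 6738.21

6738.21 Mbps


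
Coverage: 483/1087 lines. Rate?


Coverage = covered / total * 100
Coverage = 483 / 1087 * 100
Coverage = 44.43%

44.43%


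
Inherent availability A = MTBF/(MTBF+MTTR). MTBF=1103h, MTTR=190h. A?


Availability = MTBF / (MTBF + MTTR)
Availability = 1103 / (1103 + 190)
Availability = 1103 / 1293
Availability = 85.3055%

85.3055%


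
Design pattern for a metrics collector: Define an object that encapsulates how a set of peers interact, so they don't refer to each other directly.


This matches the Mediator pattern

Mediator


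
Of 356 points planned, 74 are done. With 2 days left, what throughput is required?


Formula: Required rate = Remaining points / Days left
Remaining = 356 - 74 = 282 points
Required rate = 282 / 2 = 141.0 points/day

141.0 points/day


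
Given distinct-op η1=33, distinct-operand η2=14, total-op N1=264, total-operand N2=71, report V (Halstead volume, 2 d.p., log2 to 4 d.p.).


Formula: V = N * log2(η), where N = N1 + N2 and η = η1 + η2
η = 33 + 14 = 47
N = 264 + 71 = 335
log2(47) ≈ 5.5546
V = 335 * 5.5546 = 1860.79

1860.79


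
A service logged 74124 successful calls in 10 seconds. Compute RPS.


Formula: throughput = requests / seconds
throughput = 74124 / 10
throughput = 7412.4 requests/second

7412.4 requests/second


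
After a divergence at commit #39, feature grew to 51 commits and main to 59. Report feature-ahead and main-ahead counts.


Common ancestor: commit #39
feature commits after divergence: 51 - 39 = 12
main commits after divergence: 59 - 39 = 20
feature is 12 commits ahead of main
main is 20 commits ahead of feature

feature ahead: 12, main ahead: 20


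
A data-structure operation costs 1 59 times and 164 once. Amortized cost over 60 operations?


Formula: Amortized cost = Total cost / Operations
Total cost = (59 * 1) + (1 * 164)
Total cost = 59 + 164 = 223
Amortized = 223 / 60 = 3.7167

3.7167


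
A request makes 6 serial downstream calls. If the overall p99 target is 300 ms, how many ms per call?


Formula: per_stage = total_budget / stages
per_stage = 300 / 6
per_stage = 50.0 ms

50.0 ms


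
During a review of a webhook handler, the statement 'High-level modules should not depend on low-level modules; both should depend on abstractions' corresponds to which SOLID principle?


This describes the Dependency Inversion Principle (DIP)

Dependency Inversion Principle (DIP)


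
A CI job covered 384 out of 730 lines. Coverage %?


Coverage = covered / total * 100
Coverage = 384 / 730 * 100
Coverage = 52.6%

52.6%


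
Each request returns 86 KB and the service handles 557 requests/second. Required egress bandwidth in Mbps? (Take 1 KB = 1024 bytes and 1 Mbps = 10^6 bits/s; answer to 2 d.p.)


Formula: Mbps = payload_bytes * RPS * 8 / 1e6
Payload per request = 86 KB = 86 * 1024 = 88064 bytes
Total bytes/sec = 88064 * 557 = 49051648
Total bits/sec = 49051648 * 8 = 392413184
Mbps = 392413184 / 1e6 = 392.41

392.41 Mbps


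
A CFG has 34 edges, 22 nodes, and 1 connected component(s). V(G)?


Formula: V(G) = E - N + 2P
V(G) = 34 - 22 + 2*1
V(G) = 12 + 2
V(G) = 14

14


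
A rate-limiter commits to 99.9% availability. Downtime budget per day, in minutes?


Formula: allowed downtime = period * (100 - SLA) / 100
Period (day) = 1440 minutes
Unavailability fraction = (100 - 99.9) / 100
Allowed downtime = 1440 * (100 - 99.9) / 100
Allowed downtime = 1.44 minutes

1.44 minutes


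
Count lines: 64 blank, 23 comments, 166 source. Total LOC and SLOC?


Total LOC = blank + comment + code
Total LOC = 64 + 23 + 166 = 253
SLOC (source only) = code = 166

Total LOC: 253, SLOC: 166


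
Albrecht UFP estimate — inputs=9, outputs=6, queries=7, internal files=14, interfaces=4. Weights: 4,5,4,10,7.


UFP = EI*4 + EO*5 + EQ*4 + ILF*10 + EIF*7
UFP = 9*4 + 6*5 + 7*4 + 14*10 + 4*7
UFP = 36 + 30 + 28 + 140 + 28
UFP = 262

262


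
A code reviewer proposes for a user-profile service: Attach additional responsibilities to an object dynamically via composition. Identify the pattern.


This matches the Decorator pattern

Decorator


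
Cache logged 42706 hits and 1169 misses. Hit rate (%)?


Formula: hit rate = hits / (hits + misses) * 100
hit rate = 42706 / (42706 + 1169) * 100
hit rate = 42706 / 43875 * 100
hit rate = 97.34%

97.34%


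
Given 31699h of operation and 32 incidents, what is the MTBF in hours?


Formula: MTBF = Total operating time / Number of failures
MTBF = 31699 / 32
MTBF = 990.59 hours

990.59 hours


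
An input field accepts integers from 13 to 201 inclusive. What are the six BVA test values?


Range: [13, 201]
Boundaries: just below min, min, min+1, max-1, max, just above max
Values: [12, 13, 14, 200, 201, 202]

[12, 13, 14, 200, 201, 202]


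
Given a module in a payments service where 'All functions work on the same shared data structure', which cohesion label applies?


Reasoning: Functions share data
Type: Communicational cohesion

Communicational cohesion


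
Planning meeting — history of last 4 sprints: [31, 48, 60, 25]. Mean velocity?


Formula: Avg velocity = Total points / Number of sprints
Points: [31, 48, 60, 25]
Sum = 31 + 48 + 60 + 25 = 164
Avg velocity = 164 / 4 = 41.0 points/sprint

41.0 points/sprint


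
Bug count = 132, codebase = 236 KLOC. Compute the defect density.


Defect density = defects / KLOC
Defect density = 132 / 236
Defect density = 0.559 defects/KLOC

0.559 defects/KLOC


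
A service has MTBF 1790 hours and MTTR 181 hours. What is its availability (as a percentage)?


Availability = MTBF / (MTBF + MTTR)
Availability = 1790 / (1790 + 181)
Availability = 1790 / 1971
Availability = 90.8168%

90.8168%


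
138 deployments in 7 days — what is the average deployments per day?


Formula: deployments per day = releases / days
= 138 / 7
= 19.714 deploys/day
(equivalently, 138.0 deploys/week)

19.714 deploys/day


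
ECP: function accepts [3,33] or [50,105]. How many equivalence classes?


Valid ranges: [3,33] and [50,105]
Class 1: x < 3 — invalid
Class 2: 3 ≤ x ≤ 33 — valid
Class 3: 33 < x < 50 — invalid (gap between ranges)
Class 4: 50 ≤ x ≤ 105 — valid
Class 5: x > 105 — invalid
Total equivalence classes: 5

5 equivalence classes


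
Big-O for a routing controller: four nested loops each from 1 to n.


Reasoning: four levels of nesting
Complexity: O(n^4)

O(n^4)


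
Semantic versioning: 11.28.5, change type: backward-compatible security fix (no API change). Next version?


Current: 11.28.5
Change category: 'backward-compatible security fix (no API change)' → patch bump
SemVer rule: patch bump → increment PATCH (MAJOR and MINOR unchanged)
New: 11.28.6

11.28.6


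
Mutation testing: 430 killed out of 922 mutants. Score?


Mutation score = killed / total * 100
Mutation score = 430 / 922 * 100
Mutation score = 46.64%

46.64%


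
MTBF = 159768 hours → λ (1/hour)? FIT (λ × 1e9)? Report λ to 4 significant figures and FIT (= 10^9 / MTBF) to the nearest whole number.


Formula: λ = 1 / MTBF; FIT = λ × 1e9 = 1e9 / MTBF
λ = 1 / 159768 ≈ 6.259e-06 failures/hour
FIT = 1e9 / 159768 ≈ 6259 failures per 1e9 hours (nearest whole number)

λ = 6.259e-06 /h, FIT = 6259


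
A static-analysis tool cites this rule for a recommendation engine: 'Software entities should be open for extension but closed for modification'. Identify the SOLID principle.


This describes the Open/Closed Principle (OCP)

Open/Closed Principle (OCP)


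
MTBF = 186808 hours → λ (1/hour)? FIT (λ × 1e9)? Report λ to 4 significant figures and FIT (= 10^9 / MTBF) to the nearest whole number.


Formula: λ = 1 / MTBF; FIT = λ × 1e9 = 1e9 / MTBF
λ = 1 / 186808 ≈ 5.353e-06 failures/hour
FIT = 1e9 / 186808 ≈ 5353 failures per 1e9 hours (nearest whole number)

λ = 5.353e-06 /h, FIT = 5353


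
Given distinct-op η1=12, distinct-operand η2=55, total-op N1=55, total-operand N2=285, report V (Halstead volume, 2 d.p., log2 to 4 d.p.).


Formula: V = N * log2(η), where N = N1 + N2 and η = η1 + η2
η = 12 + 55 = 67
N = 55 + 285 = 340
log2(67) ≈ 6.0661
V = 340 * 6.0661 = 2062.47

2062.47


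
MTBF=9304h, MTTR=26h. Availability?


Availability = MTBF / (MTBF + MTTR)
Availability = 9304 / (9304 + 26)
Availability = 9304 / 9330
Availability = 99.7213%

99.7213%


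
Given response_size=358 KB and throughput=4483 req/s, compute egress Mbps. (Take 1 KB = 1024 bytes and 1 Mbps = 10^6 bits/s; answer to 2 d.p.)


Formula: Mbps = payload_bytes * RPS * 8 / 1e6
Payload per request = 358 KB = 358 * 1024 = 366592 bytes
Total bytes/sec = 366592 * 4483 = 1643431936
Total bits/sec = 1643431936 * 8 = 13147455488
Mbps = 13147455488 / 1e6 = 13147.46

13147.46 Mbps


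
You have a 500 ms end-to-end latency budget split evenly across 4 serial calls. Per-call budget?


Formula: per_stage = total_budget / stages
per_stage = 500 / 4
per_stage = 125.0 ms

125.0 ms


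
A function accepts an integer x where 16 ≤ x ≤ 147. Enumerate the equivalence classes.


Valid range: [16, 147]
Class 1: x < 16 — invalid
Class 2: 16 ≤ x ≤ 147 — valid
Class 3: x > 147 — invalid
Total equivalence classes: 3

3 equivalence classes


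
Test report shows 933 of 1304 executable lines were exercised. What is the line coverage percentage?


Coverage = covered / total * 100
Coverage = 933 / 1304 * 100
Coverage = 71.55%

71.55%


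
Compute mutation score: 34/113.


Mutation score = killed / total * 100
Mutation score = 34 / 113 * 100
Mutation score = 30.09%

30.09%


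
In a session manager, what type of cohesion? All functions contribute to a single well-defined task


Reasoning: Best: single purpose
Type: Functional cohesion

Functional cohesion


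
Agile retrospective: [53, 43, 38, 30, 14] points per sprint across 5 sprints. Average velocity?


Formula: Avg velocity = Total points / Number of sprints
Points: [53, 43, 38, 30, 14]
Sum = 53 + 43 + 38 + 30 + 14 = 178
Avg velocity = 178 / 5 = 35.6 points/sprint

35.6 points/sprint


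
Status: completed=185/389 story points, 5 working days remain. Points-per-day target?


Formula: Required rate = Remaining points / Days left
Remaining = 389 - 185 = 204 points
Required rate = 204 / 5 = 40.8 points/day

40.8 points/day


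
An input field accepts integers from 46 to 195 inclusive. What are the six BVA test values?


Range: [46, 195]
Boundaries: just below min, min, min+1, max-1, max, just above max
Values: [45, 46, 47, 194, 195, 196]

[45, 46, 47, 194, 195, 196]


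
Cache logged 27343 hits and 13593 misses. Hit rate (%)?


Formula: hit rate = hits / (hits + misses) * 100
hit rate = 27343 / (27343 + 13593) * 100
hit rate = 27343 / 40936 * 100
hit rate = 66.79%

66.79%


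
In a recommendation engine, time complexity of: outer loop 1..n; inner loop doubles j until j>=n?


Reasoning: linear outer times logarithmic inner
Complexity: O(n log n)

O(n log n)


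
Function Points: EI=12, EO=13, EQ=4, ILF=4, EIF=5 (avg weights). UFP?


UFP = EI*4 + EO*5 + EQ*4 + ILF*10 + EIF*7
UFP = 12*4 + 13*5 + 4*4 + 4*10 + 5*7
UFP = 48 + 65 + 16 + 40 + 35
UFP = 204

204


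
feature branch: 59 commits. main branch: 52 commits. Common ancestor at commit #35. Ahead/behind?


Common ancestor: commit #35
feature commits after divergence: 59 - 35 = 24
main commits after divergence: 52 - 35 = 17
feature is 24 commits ahead of main
main is 17 commits ahead of feature

feature ahead: 24, main ahead: 17


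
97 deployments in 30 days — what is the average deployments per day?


Formula: deployments per day = releases / days
= 97 / 30
= 3.233 deploys/day
(equivalently, 22.63 deploys/week)

3.233 deploys/day


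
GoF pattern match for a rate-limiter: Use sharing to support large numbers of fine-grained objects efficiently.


This matches the Flyweight pattern

Flyweight


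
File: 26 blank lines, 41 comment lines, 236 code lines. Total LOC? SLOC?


Total LOC = blank + comment + code
Total LOC = 26 + 41 + 236 = 303
SLOC (source only) = code = 236

Total LOC: 303, SLOC: 236


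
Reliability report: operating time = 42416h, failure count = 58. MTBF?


Formula: MTBF = Total operating time / Number of failures
MTBF = 42416 / 58
MTBF = 731.31 hours

731.31 hours


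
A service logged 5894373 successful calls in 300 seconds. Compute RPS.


Formula: throughput = requests / seconds
throughput = 5894373 / 300
throughput = 19647.91 requests/second

19647.91 requests/second


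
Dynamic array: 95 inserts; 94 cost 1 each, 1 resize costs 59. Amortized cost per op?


Formula: Amortized cost = Total cost / Operations
Total cost = (94 * 1) + (1 * 59)
Total cost = 94 + 59 = 153
Amortized = 153 / 95 = 1.6105

1.6105


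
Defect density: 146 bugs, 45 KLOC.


Defect density = defects / KLOC
Defect density = 146 / 45
Defect density = 3.244 defects/KLOC

3.244 defects/KLOC


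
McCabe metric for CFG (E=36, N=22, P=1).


Formula: V(G) = E - N + 2P
V(G) = 36 - 22 + 2*1
V(G) = 14 + 2
V(G) = 16

16


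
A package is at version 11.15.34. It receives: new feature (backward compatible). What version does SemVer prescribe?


Current: 11.15.34
Change category: 'new feature (backward compatible)' → minor bump
SemVer rule: minor bump → increment MINOR, reset PATCH to 0 (MAJOR unchanged)
New: 11.16.0

11.16.0


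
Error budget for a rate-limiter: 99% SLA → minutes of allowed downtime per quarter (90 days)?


Formula: allowed downtime = period * (100 - SLA) / 100
Period (quarter (90 days)) = 129600 minutes
Unavailability fraction = (100 - 99.0) / 100
Allowed downtime = 129600 * (100 - 99.0) / 100
Allowed downtime = 1296.0 minutes

1296.0 minutes


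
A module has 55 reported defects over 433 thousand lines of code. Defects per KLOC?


Defect density = defects / KLOC
Defect density = 55 / 433
Defect density = 0.127 defects/KLOC

0.127 defects/KLOC


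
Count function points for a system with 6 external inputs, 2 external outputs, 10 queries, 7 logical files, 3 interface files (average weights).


UFP = EI*4 + EO*5 + EQ*4 + ILF*10 + EIF*7
UFP = 6*4 + 2*5 + 10*4 + 7*10 + 3*7
UFP = 24 + 10 + 40 + 70 + 21
UFP = 165

165


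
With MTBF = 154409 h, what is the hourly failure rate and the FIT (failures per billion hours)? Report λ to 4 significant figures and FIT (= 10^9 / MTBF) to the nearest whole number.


Formula: λ = 1 / MTBF; FIT = λ × 1e9 = 1e9 / MTBF
λ = 1 / 154409 ≈ 6.476e-06 failures/hour
FIT = 1e9 / 154409 ≈ 6476 failures per 1e9 hours (nearest whole number)

λ = 6.476e-06 /h, FIT = 6476


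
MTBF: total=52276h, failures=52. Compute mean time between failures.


Formula: MTBF = Total operating time / Number of failures
MTBF = 52276 / 52
MTBF = 1005.31 hours

1005.31 hours


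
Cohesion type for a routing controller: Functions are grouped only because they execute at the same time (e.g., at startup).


Reasoning: Related by timing only
Type: Temporal cohesion

Temporal cohesion


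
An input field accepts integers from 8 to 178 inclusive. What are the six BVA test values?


Range: [8, 178]
Boundaries: just below min, min, min+1, max-1, max, just above max
Values: [7, 8, 9, 177, 178, 179]

[7, 8, 9, 177, 178, 179]


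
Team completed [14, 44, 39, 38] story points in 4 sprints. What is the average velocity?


Formula: Avg velocity = Total points / Number of sprints
Points: [14, 44, 39, 38]
Sum = 14 + 44 + 39 + 38 = 135
Avg velocity = 135 / 4 = 33.75 points/sprint

33.75 points/sprint


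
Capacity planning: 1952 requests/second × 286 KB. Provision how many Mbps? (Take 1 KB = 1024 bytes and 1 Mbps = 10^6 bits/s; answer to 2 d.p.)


Formula: Mbps = payload_bytes * RPS * 8 / 1e6
Payload per request = 286 KB = 286 * 1024 = 292864 bytes
Total bytes/sec = 292864 * 1952 = 571670528
Total bits/sec = 571670528 * 8 = 4573364224
Mbps = 4573364224 / 1e6 = 4573.36

4573.36 Mbps


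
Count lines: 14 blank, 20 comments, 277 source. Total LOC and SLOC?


Total LOC = blank + comment + code
Total LOC = 14 + 20 + 277 = 311
SLOC (source only) = code = 277

Total LOC: 311, SLOC: 277


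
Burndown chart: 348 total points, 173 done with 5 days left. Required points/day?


Formula: Required rate = Remaining points / Days left
Remaining = 348 - 173 = 175 points
Required rate = 175 / 5 = 35.0 points/day

35.0 points/day


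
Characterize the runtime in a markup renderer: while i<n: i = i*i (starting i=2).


Reasoning: squaring drives double-exponential growth; iterations ~ log log n
Complexity: O(log log n)

O(log log n)


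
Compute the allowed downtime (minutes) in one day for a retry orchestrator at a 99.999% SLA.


Formula: allowed downtime = period * (100 - SLA) / 100
Period (day) = 1440 minutes
Unavailability fraction = (100 - 99.999) / 100
Allowed downtime = 1440 * (100 - 99.999) / 100
Allowed downtime = 0.0144 minutes

0.0144 minutes


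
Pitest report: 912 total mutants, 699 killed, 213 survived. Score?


Mutation score = killed / total * 100
Mutation score = 699 / 912 * 100
Mutation score = 76.64%

76.64%


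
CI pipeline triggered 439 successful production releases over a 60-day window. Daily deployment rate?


Formula: deployments per day = releases / days
= 439 / 60
= 7.317 deploys/day
(equivalently, 51.22 deploys/week)

7.317 deploys/day


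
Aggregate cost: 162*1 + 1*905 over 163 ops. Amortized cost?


Formula: Amortized cost = Total cost / Operations
Total cost = (162 * 1) + (1 * 905)
Total cost = 162 + 905 = 1067
Amortized = 1067 / 163 = 6.546

6.546


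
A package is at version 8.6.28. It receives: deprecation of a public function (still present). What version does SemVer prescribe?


Current: 8.6.28
Change category: 'deprecation of a public function (still present)' → minor bump
SemVer rule: minor bump → increment MINOR, reset PATCH to 0 (MAJOR unchanged)
New: 8.7.0

8.7.0


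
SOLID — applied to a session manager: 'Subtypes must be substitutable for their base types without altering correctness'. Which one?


This describes the Liskov Substitution Principle (LSP)

Liskov Substitution Principle (LSP)


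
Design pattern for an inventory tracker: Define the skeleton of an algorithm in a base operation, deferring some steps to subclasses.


This matches the Template Method pattern

Template Method


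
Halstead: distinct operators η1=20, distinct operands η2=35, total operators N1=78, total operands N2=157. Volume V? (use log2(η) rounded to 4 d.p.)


Formula: V = N * log2(η), where N = N1 + N2 and η = η1 + η2
η = 20 + 35 = 55
N = 78 + 157 = 235
log2(55) ≈ 5.7814
V = 235 * 5.7814 = 1358.63

1358.63


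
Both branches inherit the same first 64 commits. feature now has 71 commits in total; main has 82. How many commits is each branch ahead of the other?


Common ancestor: commit #64
feature commits after divergence: 71 - 64 = 7
main commits after divergence: 82 - 64 = 18
feature is 7 commits ahead of main
main is 18 commits ahead of feature

feature ahead: 7, main ahead: 18


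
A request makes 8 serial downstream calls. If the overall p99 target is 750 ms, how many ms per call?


Formula: per_stage = total_budget / stages
per_stage = 750 / 8
per_stage = 93.75 ms

93.75 ms


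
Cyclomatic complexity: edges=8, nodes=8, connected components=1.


Formula: V(G) = E - N + 2P
V(G) = 8 - 8 + 2*1
V(G) = 0 + 2
V(G) = 2

2


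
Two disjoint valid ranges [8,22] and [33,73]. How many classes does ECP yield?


Valid ranges: [8,22] and [33,73]
Class 1: x < 8 — invalid
Class 2: 8 ≤ x ≤ 22 — valid
Class 3: 22 < x < 33 — invalid (gap between ranges)
Class 4: 33 ≤ x ≤ 73 — valid
Class 5: x > 73 — invalid
Total equivalence classes: 5

5 equivalence classes


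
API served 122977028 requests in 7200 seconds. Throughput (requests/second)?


Formula: throughput = requests / seconds
throughput = 122977028 / 7200
throughput = 17080.14 requests/second

17080.14 requests/second


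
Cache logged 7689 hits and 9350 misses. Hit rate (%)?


Formula: hit rate = hits / (hits + misses) * 100
hit rate = 7689 / (7689 + 9350) * 100
hit rate = 7689 / 17039 * 100
hit rate = 45.13%

45.13%


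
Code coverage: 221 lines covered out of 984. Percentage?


Coverage = covered / total * 100
Coverage = 221 / 984 * 100
Coverage = 22.46%

22.46%


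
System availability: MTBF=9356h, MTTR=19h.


Availability = MTBF / (MTBF + MTTR)
Availability = 9356 / (9356 + 19)
Availability = 9356 / 9375
Availability = 99.7973%

99.7973%


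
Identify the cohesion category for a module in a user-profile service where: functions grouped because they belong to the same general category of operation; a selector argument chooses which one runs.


Reasoning: Grouped by category of activity, not by data or sequence
Type: Logical cohesion

Logical cohesion


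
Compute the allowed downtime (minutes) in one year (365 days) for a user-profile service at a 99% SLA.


Formula: allowed downtime = period * (100 - SLA) / 100
Period (year (365 days)) = 525600 minutes
Unavailability fraction = (100 - 99.0) / 100
Allowed downtime = 525600 * (100 - 99.0) / 100
Allowed downtime = 5256.0 minutes

5256.0 minutes


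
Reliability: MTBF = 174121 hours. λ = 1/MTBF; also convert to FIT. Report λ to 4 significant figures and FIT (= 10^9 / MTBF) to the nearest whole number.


Formula: λ = 1 / MTBF; FIT = λ × 1e9 = 1e9 / MTBF
λ = 1 / 174121 ≈ 5.743e-06 failures/hour
FIT = 1e9 / 174121 ≈ 5743 failures per 1e9 hours (nearest whole number)

λ = 5.743e-06 /h, FIT = 5743


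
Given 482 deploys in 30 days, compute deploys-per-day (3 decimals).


Formula: deployments per day = releases / days
= 482 / 30
= 16.067 deploys/day
(equivalently, 112.47 deploys/week)

16.067 deploys/day


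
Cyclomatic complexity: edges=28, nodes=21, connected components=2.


Formula: V(G) = E - N + 2P
V(G) = 28 - 21 + 2*2
V(G) = 7 + 4
V(G) = 11

11


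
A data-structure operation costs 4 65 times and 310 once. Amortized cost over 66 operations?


Formula: Amortized cost = Total cost / Operations
Total cost = (65 * 4) + (1 * 310)
Total cost = 260 + 310 = 570
Amortized = 570 / 66 = 8.6364

8.6364


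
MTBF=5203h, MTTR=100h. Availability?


Availability = MTBF / (MTBF + MTTR)
Availability = 5203 / (5203 + 100)
Availability = 5203 / 5303
Availability = 98.1143%

98.1143%


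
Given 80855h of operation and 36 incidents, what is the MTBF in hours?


Formula: MTBF = Total operating time / Number of failures
MTBF = 80855 / 36
MTBF = 2245.97 hours

2245.97 hours


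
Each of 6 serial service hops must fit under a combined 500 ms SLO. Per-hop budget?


Formula: per_stage = total_budget / stages
per_stage = 500 / 6
per_stage = 83.33 ms

83.33 ms


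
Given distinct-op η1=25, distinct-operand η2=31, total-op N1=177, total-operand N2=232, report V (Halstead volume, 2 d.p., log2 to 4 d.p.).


Formula: V = N * log2(η), where N = N1 + N2 and η = η1 + η2
η = 25 + 31 = 56
N = 177 + 232 = 409
log2(56) ≈ 5.8074
V = 409 * 5.8074 = 2375.23

2375.23


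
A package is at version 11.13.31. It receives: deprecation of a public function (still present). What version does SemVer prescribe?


Current: 11.13.31
Change category: 'deprecation of a public function (still present)' → minor bump
SemVer rule: minor bump → increment MINOR, reset PATCH to 0 (MAJOR unchanged)
New: 11.14.0

11.14.0


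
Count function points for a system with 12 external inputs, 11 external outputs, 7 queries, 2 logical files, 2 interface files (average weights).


UFP = EI*4 + EO*5 + EQ*4 + ILF*10 + EIF*7
UFP = 12*4 + 11*5 + 7*4 + 2*10 + 2*7
UFP = 48 + 55 + 28 + 20 + 14
UFP = 165

165


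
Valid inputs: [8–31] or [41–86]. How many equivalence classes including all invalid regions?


Valid ranges: [8,31] and [41,86]
Class 1: x < 8 — invalid
Class 2: 8 ≤ x ≤ 31 — valid
Class 3: 31 < x < 41 — invalid (gap between ranges)
Class 4: 41 ≤ x ≤ 86 — valid
Class 5: x > 86 — invalid
Total equivalence classes: 5

5 equivalence classes


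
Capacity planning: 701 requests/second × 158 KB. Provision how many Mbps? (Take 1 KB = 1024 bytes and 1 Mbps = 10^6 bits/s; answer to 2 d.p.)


Formula: Mbps = payload_bytes * RPS * 8 / 1e6
Payload per request = 158 KB = 158 * 1024 = 161792 bytes
Total bytes/sec = 161792 * 701 = 113416192
Total bits/sec = 113416192 * 8 = 907329536
Mbps = 907329536 / 1e6 = 907.33

907.33 Mbps


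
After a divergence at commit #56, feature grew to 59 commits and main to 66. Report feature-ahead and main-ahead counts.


Common ancestor: commit #56
feature commits after divergence: 59 - 56 = 3
main commits after divergence: 66 - 56 = 10
feature is 3 commits ahead of main
main is 10 commits ahead of feature

feature ahead: 3, main ahead: 10


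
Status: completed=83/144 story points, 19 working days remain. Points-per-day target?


Formula: Required rate = Remaining points / Days left
Remaining = 144 - 83 = 61 points
Required rate = 61 / 19 = 3.21 points/day

3.21 points/day


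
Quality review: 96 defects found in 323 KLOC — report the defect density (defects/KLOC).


Defect density = defects / KLOC
Defect density = 96 / 323
Defect density = 0.297 defects/KLOC

0.297 defects/KLOC


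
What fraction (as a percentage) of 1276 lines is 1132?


Coverage = covered / total * 100
Coverage = 1132 / 1276 * 100
Coverage = 88.71%

88.71%


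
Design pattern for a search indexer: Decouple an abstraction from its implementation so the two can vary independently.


This matches the Bridge pattern

Bridge


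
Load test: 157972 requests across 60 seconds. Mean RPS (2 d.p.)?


Formula: throughput = requests / seconds
throughput = 157972 / 60
throughput = 2632.87 requests/second

2632.87 requests/second


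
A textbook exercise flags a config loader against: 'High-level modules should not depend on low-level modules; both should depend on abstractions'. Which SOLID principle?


This describes the Dependency Inversion Principle (DIP)

Dependency Inversion Principle (DIP)


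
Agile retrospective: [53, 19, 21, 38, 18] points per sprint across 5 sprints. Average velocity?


Formula: Avg velocity = Total points / Number of sprints
Points: [53, 19, 21, 38, 18]
Sum = 53 + 19 + 21 + 38 + 18 = 149
Avg velocity = 149 / 5 = 29.8 points/sprint

29.8 points/sprint


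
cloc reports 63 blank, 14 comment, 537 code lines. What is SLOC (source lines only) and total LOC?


Total LOC = blank + comment + code
Total LOC = 63 + 14 + 537 = 614
SLOC (source only) = code = 537

Total LOC: 614, SLOC: 537


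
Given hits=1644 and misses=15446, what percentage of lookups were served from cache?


Formula: hit rate = hits / (hits + misses) * 100
hit rate = 1644 / (1644 + 15446) * 100
hit rate = 1644 / 17090 * 100
hit rate = 9.62%

9.62%


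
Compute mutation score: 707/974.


Mutation score = killed / total * 100
Mutation score = 707 / 974 * 100
Mutation score = 72.59%

72.59%


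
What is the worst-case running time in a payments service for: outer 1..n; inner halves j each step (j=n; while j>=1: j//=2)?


Reasoning: n times log n
Complexity: O(n log n)

O(n log n)


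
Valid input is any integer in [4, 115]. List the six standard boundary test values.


Range: [4, 115]
Boundaries: just below min, min, min+1, max-1, max, just above max
Values: [3, 4, 5, 114, 115, 116]

[3, 4, 5, 114, 115, 116]


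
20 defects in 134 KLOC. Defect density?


Defect density = defects / KLOC
Defect density = 20 / 134
Defect density = 0.149 defects/KLOC

0.149 defects/KLOC


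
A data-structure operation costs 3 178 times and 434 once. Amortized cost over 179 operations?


Formula: Amortized cost = Total cost / Operations
Total cost = (178 * 3) + (1 * 434)
Total cost = 534 + 434 = 968
Amortized = 968 / 179 = 5.4078

5.4078


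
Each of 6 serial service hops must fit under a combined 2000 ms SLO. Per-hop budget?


Formula: per_stage = total_budget / stages
per_stage = 2000 / 6
per_stage = 333.33 ms

333.33 ms


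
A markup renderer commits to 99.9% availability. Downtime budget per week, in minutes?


Formula: allowed downtime = period * (100 - SLA) / 100
Period (week) = 10080 minutes
Unavailability fraction = (100 - 99.9) / 100
Allowed downtime = 10080 * (100 - 99.9) / 100
Allowed downtime = 10.08 minutes

10.08 minutes


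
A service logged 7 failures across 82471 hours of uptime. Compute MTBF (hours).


Formula: MTBF = Total operating time / Number of failures
MTBF = 82471 / 7
MTBF = 11781.57 hours

11781.57 hours


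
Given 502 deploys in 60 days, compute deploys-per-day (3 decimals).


Formula: deployments per day = releases / days
= 502 / 60
= 8.367 deploys/day
(equivalently, 58.57 deploys/week)

8.367 deploys/day


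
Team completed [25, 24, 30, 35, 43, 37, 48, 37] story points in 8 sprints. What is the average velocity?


Formula: Avg velocity = Total points / Number of sprints
Points: [25, 24, 30, 35, 43, 37, 48, 37]
Sum = 25 + 24 + 30 + 35 + 43 + 37 + 48 + 37 = 279
Avg velocity = 279 / 8 = 34.88 points/sprint

34.88 points/sprint


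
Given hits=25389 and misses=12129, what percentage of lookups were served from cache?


Formula: hit rate = hits / (hits + misses) * 100
hit rate = 25389 / (25389 + 12129) * 100
hit rate = 25389 / 37518 * 100
hit rate = 67.67%

67.67%


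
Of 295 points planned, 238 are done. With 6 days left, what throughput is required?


Formula: Required rate = Remaining points / Days left
Remaining = 295 - 238 = 57 points
Required rate = 57 / 6 = 9.5 points/day

9.5 points/day


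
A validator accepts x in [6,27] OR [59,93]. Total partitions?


Valid ranges: [6,27] and [59,93]
Class 1: x < 6 — invalid
Class 2: 6 ≤ x ≤ 27 — valid
Class 3: 27 < x < 59 — invalid (gap between ranges)
Class 4: 59 ≤ x ≤ 93 — valid
Class 5: x > 93 — invalid
Total equivalence classes: 5

5 equivalence classes


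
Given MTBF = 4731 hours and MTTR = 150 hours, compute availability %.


Availability = MTBF / (MTBF + MTTR)
Availability = 4731 / (4731 + 150)
Availability = 4731 / 4881
Availability = 96.9269%

96.9269%


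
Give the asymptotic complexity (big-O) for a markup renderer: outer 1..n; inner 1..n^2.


Reasoning: n times n^2
Complexity: O(n^3)

O(n^3)


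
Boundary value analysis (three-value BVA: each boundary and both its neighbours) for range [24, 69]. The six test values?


Range: [24, 69]
Boundaries: just below min, min, min+1, max-1, max, just above max
Values: [23, 24, 25, 68, 69, 70]

[23, 24, 25, 68, 69, 70]


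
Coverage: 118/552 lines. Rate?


Coverage = covered / total * 100
Coverage = 118 / 552 * 100
Coverage = 21.38%

21.38%


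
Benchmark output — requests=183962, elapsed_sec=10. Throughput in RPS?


Formula: throughput = requests / seconds
throughput = 183962 / 10
throughput = 18396.2 requests/second

18396.2 requests/second


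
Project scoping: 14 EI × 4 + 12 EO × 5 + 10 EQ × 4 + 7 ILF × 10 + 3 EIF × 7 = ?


UFP = EI*4 + EO*5 + EQ*4 + ILF*10 + EIF*7
UFP = 14*4 + 12*5 + 10*4 + 7*10 + 3*7
UFP = 56 + 60 + 40 + 70 + 21
UFP = 247

247


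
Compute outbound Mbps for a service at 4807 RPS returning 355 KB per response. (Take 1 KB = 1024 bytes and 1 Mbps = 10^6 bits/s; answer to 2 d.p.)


Formula: Mbps = payload_bytes * RPS * 8 / 1e6
Payload per request = 355 KB = 355 * 1024 = 363520 bytes
Total bytes/sec = 363520 * 4807 = 1747440640
Total bits/sec = 1747440640 * 8 = 13979525120
Mbps = 13979525120 / 1e6 = 13979.53

13979.53 Mbps


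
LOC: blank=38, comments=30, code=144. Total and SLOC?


Total LOC = blank + comment + code
Total LOC = 38 + 30 + 144 = 212
SLOC (source only) = code = 144

Total LOC: 212, SLOC: 144


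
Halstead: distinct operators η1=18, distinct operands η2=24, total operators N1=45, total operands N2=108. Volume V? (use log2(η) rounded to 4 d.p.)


Formula: V = N * log2(η), where N = N1 + N2 and η = η1 + η2
η = 18 + 24 = 42
N = 45 + 108 = 153
log2(42) ≈ 5.3923
V = 153 * 5.3923 = 825.02

825.02
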